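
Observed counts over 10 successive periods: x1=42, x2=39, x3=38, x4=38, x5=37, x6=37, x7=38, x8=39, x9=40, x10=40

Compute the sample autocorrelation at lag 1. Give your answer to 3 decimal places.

0.406

Mean x̄ = (42 + 39 + 38 + 38 + 37 + 37 + 38 + 39 + 40 + 40)/10 = 38.8000
Numerator Σ_{t=1}^{9}(x_t−x̄)(x_{t+1}−x̄) = 8.7600
Denominator Σ(x_t−x̄)² = 21.6000
r_1 = 8.7600 / 21.6000 = 0.406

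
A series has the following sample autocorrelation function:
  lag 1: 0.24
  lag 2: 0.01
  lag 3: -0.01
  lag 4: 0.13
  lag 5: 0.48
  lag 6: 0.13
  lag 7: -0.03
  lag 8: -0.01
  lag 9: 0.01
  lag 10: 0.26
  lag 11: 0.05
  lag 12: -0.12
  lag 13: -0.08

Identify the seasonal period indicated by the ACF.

5

The largest autocorrelation is r_5 = 0.48, with a weaker echo at lag 10 (0.26); the remaining lags stay at or below 0.24. The elevated value at lag 1 (0.24), dropping to 0.01 at lag 2, reflects decaying short-term dependence rather than seasonality.
The dominant spike at lag 5 indicates a seasonal period of 5.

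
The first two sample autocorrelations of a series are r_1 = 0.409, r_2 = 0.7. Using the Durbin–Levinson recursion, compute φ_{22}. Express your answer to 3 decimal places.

φ_{22} = (r_2 − r_1²) / (1 − r_1²)
r_1² = (0.409)² = 0.167281
Numerator = 0.7 − 0.1673 = 0.5327; denominator = 1 − 0.1673 = 0.8327
φ_{22} = 0.5327 / 0.8327 = 0.640

0.640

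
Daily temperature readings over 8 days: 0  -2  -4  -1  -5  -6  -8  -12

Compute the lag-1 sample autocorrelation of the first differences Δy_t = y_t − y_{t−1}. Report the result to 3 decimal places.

-0.396

First differences Δy: -2, -2, 3, -4, -1, -2, -4
Mean of differences = -1.7143
Numerator Σ(Δy_t−Δȳ)(Δy_{t+1}−Δȳ) = -13.2245
Denominator Σ(Δy_t−Δȳ)² = 33.4286
r_1(Δy) = -13.2245 / 33.4286 = -0.396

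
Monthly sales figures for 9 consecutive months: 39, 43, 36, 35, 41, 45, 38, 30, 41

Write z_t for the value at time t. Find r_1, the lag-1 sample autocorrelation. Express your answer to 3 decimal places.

-0.077

Mean z̄ = (39 + 43 + 36 + 35 + 41 + 45 + 38 + 30 + 41)/9 = 38.6667
Numerator Σ_{t=1}^{8}(z_t−z̄)(z_{t+1}−z̄) = -12.7778
Denominator Σ(z_t−z̄)² = 166.0000
r_1 = -12.7778 / 166.0000 = -0.077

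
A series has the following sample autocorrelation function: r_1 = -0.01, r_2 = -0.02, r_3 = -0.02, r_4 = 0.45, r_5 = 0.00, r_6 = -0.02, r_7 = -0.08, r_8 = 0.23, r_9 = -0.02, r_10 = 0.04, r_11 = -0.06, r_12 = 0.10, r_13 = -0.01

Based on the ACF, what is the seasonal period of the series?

4

The largest autocorrelation is r_4 = 0.45, with a weaker echo at lag 8 (0.23); the remaining lags stay at or below 0.10.
The dominant spike at lag 4 indicates a seasonal period of 4.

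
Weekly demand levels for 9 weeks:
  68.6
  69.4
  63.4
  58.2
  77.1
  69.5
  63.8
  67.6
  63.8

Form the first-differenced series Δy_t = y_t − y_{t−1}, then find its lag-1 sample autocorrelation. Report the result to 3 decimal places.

-0.390

First differences Δy: 0.8, -6.0, -5.2, 18.9, -7.6, -5.7, 3.8, -3.8
Mean of differences = -0.6000
Numerator Σ(Δy_t−Δȳ)(Δy_{t+1}−Δȳ) = -209.7400
Denominator Σ(Δy_t−Δȳ)² = 537.1400
r_1(Δy) = -209.7400 / 537.1400 = -0.390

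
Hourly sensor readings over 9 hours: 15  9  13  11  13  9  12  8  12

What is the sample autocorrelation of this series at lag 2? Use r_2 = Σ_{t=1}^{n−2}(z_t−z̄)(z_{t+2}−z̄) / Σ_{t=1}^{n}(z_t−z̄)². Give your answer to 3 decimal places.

0.471

Mean z̄ = (15 + 9 + 13 + 11 + 13 + 9 + 12 + 8 + 12)/9 = 11.3333
Numerator Σ_{t=1}^{7}(z_t−z̄)(z_{t+2}−z̄) = 19.7778
Denominator Σ(z_t−z̄)² = 42.0000
r_2 = 19.7778 / 42.0000 = 0.471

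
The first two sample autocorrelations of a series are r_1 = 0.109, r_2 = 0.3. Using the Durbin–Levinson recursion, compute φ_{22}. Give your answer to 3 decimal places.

0.292

φ_{22} = (r_2 − r_1²) / (1 − r_1²)
r_1² = (0.109)² = 0.011881
Numerator = 0.3 − 0.0119 = 0.2881; denominator = 1 − 0.0119 = 0.9881
φ_{22} = 0.2881 / 0.9881 = 0.292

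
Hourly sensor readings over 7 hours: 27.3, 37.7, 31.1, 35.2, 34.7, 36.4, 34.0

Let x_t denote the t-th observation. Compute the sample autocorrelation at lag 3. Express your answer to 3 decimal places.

-0.165

Mean x̄ = (27.3 + 37.7 + 31.1 + 35.2 + 34.7 + 36.4 + 34.0)/7 = 33.7714
Deviations from mean: -6.4714, 3.9286, -2.6714, 1.4286, 0.9286, 2.6286, 0.2286
Numerator Σ_{t=1}^{4}(x_t−x̄)(x_{t+3}−x̄) = -12.2924
Denominator Σ(x_t−x̄)² = 74.3143
r_3 = -12.2924 / 74.3143 = -0.165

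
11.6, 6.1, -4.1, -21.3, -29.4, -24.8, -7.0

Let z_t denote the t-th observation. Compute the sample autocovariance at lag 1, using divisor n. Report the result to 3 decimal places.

120.241

Mean z̄ = (11.6 + 6.1 − 4.1 − 21.3 − 29.4 − 24.8 − 7.0)/7 = -9.8429
Σ_{t=1}^{6}(z_t−z̄)(z_{t+1}−z̄) = 841.6882
γ_1 = 841.6882 / 7 = 120.241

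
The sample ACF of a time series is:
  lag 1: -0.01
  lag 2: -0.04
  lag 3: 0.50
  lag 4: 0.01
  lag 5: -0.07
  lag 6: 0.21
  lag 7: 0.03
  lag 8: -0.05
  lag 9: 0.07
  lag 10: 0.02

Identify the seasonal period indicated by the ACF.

3

The largest autocorrelation is r_3 = 0.50, with a weaker echo at lag 6 (0.21); the remaining lags stay at or below 0.07.
The dominant spike at lag 3 indicates a seasonal period of 3.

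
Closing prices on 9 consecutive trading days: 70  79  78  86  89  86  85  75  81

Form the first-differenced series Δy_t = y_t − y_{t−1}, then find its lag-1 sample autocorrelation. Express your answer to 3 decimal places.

First differences Δy: 9, -1, 8, 3, -3, -1, -10, 6
Mean of differences = 1.3750
Numerator Σ(Δy_t−Δȳ)(Δy_{t+1}−Δȳ) = -45.3906
Denominator Σ(Δy_t−Δȳ)² = 285.8750
r_1(Δy) = -45.3906 / 285.8750 = -0.159

-0.159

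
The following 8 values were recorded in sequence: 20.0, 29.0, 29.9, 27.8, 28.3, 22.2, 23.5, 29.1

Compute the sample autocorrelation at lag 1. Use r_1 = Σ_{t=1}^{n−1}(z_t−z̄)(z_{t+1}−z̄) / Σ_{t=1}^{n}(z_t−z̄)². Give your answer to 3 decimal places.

-0.033

Mean z̄ = (20.0 + 29.0 + 29.9 + 27.8 + 28.3 + 22.2 + 23.5 + 29.1)/8 = 26.2250
Deviations from mean: -6.2250, 2.7750, 3.6750, 1.5750, 2.0750, -4.0250, -2.7250, 2.8750
Σ(z_t−z̄)(z_{t+1}−z̄) = (-17.2744) + (10.1981) + (5.7881) + (3.2681) + (-8.3519) + (10.9681) + (-7.8344) = -3.2381
Denominator Σ(z_t−z̄)² = 98.6350
r_1 = -3.2381 / 98.6350 = -0.033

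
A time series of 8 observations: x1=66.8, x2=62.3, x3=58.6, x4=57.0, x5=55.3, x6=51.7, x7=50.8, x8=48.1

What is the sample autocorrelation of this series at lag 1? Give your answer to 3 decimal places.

0.562

Mean x̄ = (66.8 + 62.3 + 58.6 + 57.0 + 55.3 + 51.7 + 50.8 + 48.1)/8 = 56.3250
Σ(x_t−x̄)(x_{t+1}−x̄) = (62.5881) + (13.5931) + (1.5356) + (-0.6919) + (4.7406) + (25.5531) + (45.4431) = 152.7619
Denominator Σ(x_t−x̄)² = 271.6750
r_1 = 152.7619 / 271.6750 = 0.562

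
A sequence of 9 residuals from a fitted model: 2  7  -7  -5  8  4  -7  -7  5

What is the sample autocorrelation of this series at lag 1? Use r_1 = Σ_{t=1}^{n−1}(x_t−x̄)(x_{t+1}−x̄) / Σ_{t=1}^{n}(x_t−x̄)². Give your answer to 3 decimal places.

-0.067

Mean x̄ = (2 + 7 − 7 − 5 + 8 + 4 − 7 − 7 + 5)/9 = 0.0000
Numerator Σ_{t=1}^{8}(x_t−x̄)(x_{t+1}−x̄) = -22.0000
Denominator Σ(x_t−x̄)² = 330.0000
r_1 = -22.0000 / 330.0000 = -0.067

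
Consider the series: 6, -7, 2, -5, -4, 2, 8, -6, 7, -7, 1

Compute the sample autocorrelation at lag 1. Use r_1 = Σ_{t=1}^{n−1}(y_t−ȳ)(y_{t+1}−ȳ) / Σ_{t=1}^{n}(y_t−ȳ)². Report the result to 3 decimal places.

Mean ȳ = (6 − 7 + 2 − 5 − 4 + 2 + 8 − 6 + 7 − 7 + 1)/11 = -0.2727
Numerator Σ_{t=1}^{10}(y_t−ȳ)(y_{t+1}−ȳ) = -186.8017
Denominator Σ(y_t−ȳ)² = 332.1818
r_1 = -186.8017 / 332.1818 = -0.562

-0.562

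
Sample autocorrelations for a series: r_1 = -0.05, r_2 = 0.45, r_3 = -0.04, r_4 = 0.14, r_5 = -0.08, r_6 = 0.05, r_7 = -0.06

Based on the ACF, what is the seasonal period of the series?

2

The largest autocorrelation is r_2 = 0.45; the remaining lags stay at or below 0.14.
The dominant spike at lag 2 indicates a seasonal period of 2.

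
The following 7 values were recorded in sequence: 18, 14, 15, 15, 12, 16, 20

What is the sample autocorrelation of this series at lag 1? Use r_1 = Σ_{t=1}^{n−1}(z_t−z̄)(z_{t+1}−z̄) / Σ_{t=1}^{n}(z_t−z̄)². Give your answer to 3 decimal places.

Mean z̄ = (18 + 14 + 15 + 15 + 12 + 16 + 20)/7 = 15.7143
Numerator Σ_{t=1}^{6}(z_t−z̄)(z_{t+1}−z̄) = 0.6327
Denominator Σ(z_t−z̄)² = 41.4286
r_1 = 0.6327 / 41.4286 = 0.015

0.015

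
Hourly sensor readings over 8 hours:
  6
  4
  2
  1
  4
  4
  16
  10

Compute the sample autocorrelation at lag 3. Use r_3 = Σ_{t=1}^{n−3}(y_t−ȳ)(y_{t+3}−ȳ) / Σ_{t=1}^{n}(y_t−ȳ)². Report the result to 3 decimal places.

Mean ȳ = (6 + 4 + 2 + 1 + 4 + 4 + 16 + 10)/8 = 5.8750
Numerator Σ_{t=1}^{5}(y_t−ȳ)(y_{t+3}−ȳ) = -46.9219
Denominator Σ(y_t−ȳ)² = 168.8750
r_3 = -46.9219 / 168.8750 = -0.278

-0.278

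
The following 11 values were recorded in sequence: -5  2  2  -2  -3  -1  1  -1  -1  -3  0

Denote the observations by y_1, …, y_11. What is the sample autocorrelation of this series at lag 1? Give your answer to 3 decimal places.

-0.125

Mean ȳ = (-5 + 2 + 2 − 2 − 3 − 1 + 1 − 1 − 1 − 3 + 0)/11 = -1.0000
Numerator Σ_{t=1}^{10}(y_t−ȳ)(y_{t+1}−ȳ) = -6.0000
Denominator Σ(y_t−ȳ)² = 48.0000
r_1 = -6.0000 / 48.0000 = -0.125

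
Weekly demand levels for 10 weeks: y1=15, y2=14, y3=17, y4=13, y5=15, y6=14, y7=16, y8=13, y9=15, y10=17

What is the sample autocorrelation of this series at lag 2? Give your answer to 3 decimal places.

0.094

Mean ȳ = (15 + 14 + 17 + 13 + 15 + 14 + 16 + 13 + 15 + 17)/10 = 14.9000
Numerator Σ_{t=1}^{8}(y_t−ȳ)(y_{t+2}−ȳ) = 1.7800
Denominator Σ(y_t−ȳ)² = 18.9000
r_2 = 1.7800 / 18.9000 = 0.094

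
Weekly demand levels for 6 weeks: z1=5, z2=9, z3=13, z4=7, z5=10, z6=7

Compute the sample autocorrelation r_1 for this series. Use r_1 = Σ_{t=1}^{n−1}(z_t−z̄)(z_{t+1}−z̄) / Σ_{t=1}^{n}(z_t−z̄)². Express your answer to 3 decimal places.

Mean z̄ = (5 + 9 + 13 + 7 + 10 + 7)/6 = 8.5000
Numerator Σ_{t=1}^{5}(z_t−z̄)(z_{t+1}−z̄) = -10.7500
Denominator Σ(z_t−z̄)² = 39.5000
r_1 = -10.7500 / 39.5000 = -0.272

-0.272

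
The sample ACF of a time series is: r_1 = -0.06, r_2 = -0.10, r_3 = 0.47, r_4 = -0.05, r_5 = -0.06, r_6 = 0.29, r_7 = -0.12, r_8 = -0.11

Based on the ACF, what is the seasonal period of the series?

3

The largest autocorrelation is r_3 = 0.47, with a weaker echo at lag 6 (0.29); the remaining lags stay at or below -0.05.
The dominant spike at lag 3 indicates a seasonal period of 3.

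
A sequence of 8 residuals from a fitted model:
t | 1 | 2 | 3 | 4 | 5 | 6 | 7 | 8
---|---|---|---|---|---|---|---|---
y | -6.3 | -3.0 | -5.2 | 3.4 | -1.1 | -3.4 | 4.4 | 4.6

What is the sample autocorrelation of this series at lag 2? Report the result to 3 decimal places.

-0.076

Mean ȳ = (-6.3 − 3.0 − 5.2 + 3.4 − 1.1 − 3.4 + 4.4 + 4.6)/8 = -0.8250
Deviations from mean: -5.4750, -2.1750, -4.3750, 4.2250, -0.2750, -2.5750, 5.2250, 5.4250
Σ(y_t−ȳ)(y_{t+2}−ȳ) = (23.9531) + (-9.1894) + (1.2031) + (-10.8794) + (-1.4369) + (-13.9694) = -10.3188
Denominator Σ(y_t−ȳ)² = 135.1350
r_2 = -10.3188 / 135.1350 = -0.076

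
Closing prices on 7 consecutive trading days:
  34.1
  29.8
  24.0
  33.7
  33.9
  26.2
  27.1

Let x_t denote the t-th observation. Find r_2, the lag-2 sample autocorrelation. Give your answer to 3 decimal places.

Mean x̄ = (34.1 + 29.8 + 24.0 + 33.7 + 33.9 + 26.2 + 27.1)/7 = 29.8286
Deviations from mean: 4.2714, -0.0286, -5.8286, 3.8714, 4.0714, -3.6286, -2.7286
Numerator Σ_{t=1}^{5}(x_t−x̄)(x_{t+2}−x̄) = -73.8945
Denominator Σ(x_t−x̄)² = 104.3943
r_2 = -73.8945 / 104.3943 = -0.708

-0.708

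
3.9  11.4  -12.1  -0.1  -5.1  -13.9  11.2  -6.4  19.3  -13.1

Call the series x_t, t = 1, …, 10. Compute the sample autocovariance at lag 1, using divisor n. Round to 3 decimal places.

-62.271

Mean x̄ = (3.9 + 11.4 − 12.1 − 0.1 − 5.1 − 13.9 + 11.2 − 6.4 + 19.3 − 13.1)/10 = -0.4900
Σ_{t=1}^{9}(x_t−x̄)(x_{t+1}−x̄) = -622.7131
γ_1 = -622.7131 / 10 = -62.271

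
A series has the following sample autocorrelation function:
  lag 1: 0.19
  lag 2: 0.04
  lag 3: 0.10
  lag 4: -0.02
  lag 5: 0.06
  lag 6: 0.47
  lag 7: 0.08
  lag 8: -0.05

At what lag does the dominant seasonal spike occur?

The largest autocorrelation is r_6 = 0.47; the remaining lags stay at or below 0.19.
The dominant spike at lag 6 indicates a seasonal period of 6.

6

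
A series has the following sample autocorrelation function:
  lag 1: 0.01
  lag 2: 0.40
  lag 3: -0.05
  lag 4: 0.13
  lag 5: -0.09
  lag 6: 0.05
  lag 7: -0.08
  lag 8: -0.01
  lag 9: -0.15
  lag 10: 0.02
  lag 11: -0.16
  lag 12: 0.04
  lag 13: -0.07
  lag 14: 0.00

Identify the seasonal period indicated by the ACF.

2

The largest autocorrelation is r_2 = 0.40; the remaining lags stay at or below 0.13.
The dominant spike at lag 2 indicates a seasonal period of 2.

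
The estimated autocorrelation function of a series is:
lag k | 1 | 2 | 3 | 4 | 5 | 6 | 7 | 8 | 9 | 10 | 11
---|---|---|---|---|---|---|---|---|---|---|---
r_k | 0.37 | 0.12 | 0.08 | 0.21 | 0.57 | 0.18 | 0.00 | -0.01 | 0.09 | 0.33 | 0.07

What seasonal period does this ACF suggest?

5

The largest autocorrelation is r_5 = 0.57; the remaining lags stay at or below 0.37. The elevated value at lag 1 (0.37), dropping to 0.12 at lag 2, reflects decaying short-term dependence rather than seasonality.
The dominant spike at lag 5 indicates a seasonal period of 5.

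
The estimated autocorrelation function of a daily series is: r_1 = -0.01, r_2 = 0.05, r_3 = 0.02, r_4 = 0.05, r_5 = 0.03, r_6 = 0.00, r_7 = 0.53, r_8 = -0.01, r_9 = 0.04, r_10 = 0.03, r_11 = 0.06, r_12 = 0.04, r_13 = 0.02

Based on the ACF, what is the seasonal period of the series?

7

The largest autocorrelation is r_7 = 0.53; the remaining lags stay at or below 0.06.
The dominant spike at lag 7 indicates a seasonal period of 7.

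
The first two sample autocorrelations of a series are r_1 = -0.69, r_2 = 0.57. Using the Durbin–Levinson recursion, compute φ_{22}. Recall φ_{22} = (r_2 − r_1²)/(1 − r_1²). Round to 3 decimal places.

0.179

φ_{22} = (r_2 − r_1²) / (1 − r_1²)
r_1² = (-0.69)² = 0.4761
Numerator = 0.57 − 0.4761 = 0.0939; denominator = 1 − 0.4761 = 0.5239
φ_{22} = 0.0939 / 0.5239 = 0.179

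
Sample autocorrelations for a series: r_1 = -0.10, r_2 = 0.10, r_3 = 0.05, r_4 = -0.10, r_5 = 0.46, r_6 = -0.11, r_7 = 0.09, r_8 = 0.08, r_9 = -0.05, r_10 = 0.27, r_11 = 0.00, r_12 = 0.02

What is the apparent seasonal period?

5

The largest autocorrelation is r_5 = 0.46, with a weaker echo at lag 10 (0.27); the remaining lags stay at or below 0.10.
The dominant spike at lag 5 indicates a seasonal period of 5.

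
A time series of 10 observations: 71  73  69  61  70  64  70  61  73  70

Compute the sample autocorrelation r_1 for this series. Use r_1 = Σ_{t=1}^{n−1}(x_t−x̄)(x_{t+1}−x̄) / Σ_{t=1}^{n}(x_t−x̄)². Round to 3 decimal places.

Mean x̄ = (71 + 73 + 69 + 61 + 70 + 64 + 70 + 61 + 73 + 70)/10 = 68.2000
Numerator Σ_{t=1}^{9}(x_t−x̄)(x_{t+1}−x̄) = -55.4400
Denominator Σ(x_t−x̄)² = 185.6000
r_1 = -55.4400 / 185.6000 = -0.299

-0.299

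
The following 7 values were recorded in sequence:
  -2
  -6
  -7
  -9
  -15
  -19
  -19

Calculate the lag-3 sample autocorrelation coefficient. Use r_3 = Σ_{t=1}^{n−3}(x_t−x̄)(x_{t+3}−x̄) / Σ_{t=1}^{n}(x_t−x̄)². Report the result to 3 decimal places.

Mean x̄ = (-2 − 6 − 7 − 9 − 15 − 19 − 19)/7 = -11.0000
Deviations from mean: 9.0000, 5.0000, 4.0000, 2.0000, -4.0000, -8.0000, -8.0000
Σ(x_t−x̄)(x_{t+3}−x̄) = (18.0000) + (-20.0000) + (-32.0000) + (-16.0000) = -50.0000
Denominator Σ(x_t−x̄)² = 270.0000
r_3 = -50.0000 / 270.0000 = -0.185

-0.185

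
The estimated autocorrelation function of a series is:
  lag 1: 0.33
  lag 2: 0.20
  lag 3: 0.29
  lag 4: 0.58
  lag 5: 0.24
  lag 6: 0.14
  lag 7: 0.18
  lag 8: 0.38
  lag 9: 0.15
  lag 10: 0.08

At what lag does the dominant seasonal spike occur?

The largest autocorrelation is r_4 = 0.58, with a weaker echo at lag 8 (0.38); the remaining lags stay at or below 0.33. The elevated value at lag 1 (0.33), dropping to 0.20 at lag 2, reflects decaying short-term dependence rather than seasonality.
The dominant spike at lag 4 indicates a seasonal period of 4.

4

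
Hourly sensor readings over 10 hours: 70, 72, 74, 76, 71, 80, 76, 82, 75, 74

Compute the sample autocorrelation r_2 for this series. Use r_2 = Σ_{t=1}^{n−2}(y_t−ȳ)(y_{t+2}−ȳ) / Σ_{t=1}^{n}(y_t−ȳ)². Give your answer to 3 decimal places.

Mean ȳ = (70 + 72 + 74 + 76 + 71 + 80 + 76 + 82 + 75 + 74)/10 = 75.0000
Numerator Σ_{t=1}^{8}(y_t−ȳ)(y_{t+2}−ȳ) = 35.0000
Denominator Σ(y_t−ȳ)² = 128.0000
r_2 = 35.0000 / 128.0000 = 0.273

0.273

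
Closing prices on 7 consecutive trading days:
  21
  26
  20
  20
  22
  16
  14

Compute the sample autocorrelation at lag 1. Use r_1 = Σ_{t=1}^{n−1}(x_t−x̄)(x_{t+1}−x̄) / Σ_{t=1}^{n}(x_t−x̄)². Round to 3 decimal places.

0.243

Mean x̄ = (21 + 26 + 20 + 20 + 22 + 16 + 14)/7 = 19.8571
Deviations from mean: 1.1429, 6.1429, 0.1429, 0.1429, 2.1429, -3.8571, -5.8571
Σ(x_t−x̄)(x_{t+1}−x̄) = (7.0204) + (0.8776) + (0.0204) + (0.3061) + (-8.2653) + (22.5918) = 22.5510
Denominator Σ(x_t−x̄)² = 92.8571
r_1 = 22.5510 / 92.8571 = 0.243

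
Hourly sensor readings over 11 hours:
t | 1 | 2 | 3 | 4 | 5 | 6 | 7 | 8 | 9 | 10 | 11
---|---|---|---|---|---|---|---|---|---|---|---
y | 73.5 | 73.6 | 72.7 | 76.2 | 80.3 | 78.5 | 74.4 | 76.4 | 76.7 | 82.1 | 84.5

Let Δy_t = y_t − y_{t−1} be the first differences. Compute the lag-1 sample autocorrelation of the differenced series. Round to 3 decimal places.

First differences Δy: 0.1, -0.9, 3.5, 4.1, -1.8, -4.1, 2.0, 0.3, 5.4, 2.4
Mean of differences = 1.1000
Numerator Σ(Δy_t−Δȳ)(Δy_{t+1}−Δȳ) = 7.5300
Denominator Σ(Δy_t−Δȳ)² = 76.8400
r_1(Δy) = 7.5300 / 76.8400 = 0.098

0.098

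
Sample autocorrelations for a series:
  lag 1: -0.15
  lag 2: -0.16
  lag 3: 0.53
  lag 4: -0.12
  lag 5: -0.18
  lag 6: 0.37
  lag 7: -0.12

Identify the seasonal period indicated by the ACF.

3

The largest autocorrelation is r_3 = 0.53, with a weaker echo at lag 6 (0.37); the remaining lags stay at or below -0.12.
The dominant spike at lag 3 indicates a seasonal period of 3.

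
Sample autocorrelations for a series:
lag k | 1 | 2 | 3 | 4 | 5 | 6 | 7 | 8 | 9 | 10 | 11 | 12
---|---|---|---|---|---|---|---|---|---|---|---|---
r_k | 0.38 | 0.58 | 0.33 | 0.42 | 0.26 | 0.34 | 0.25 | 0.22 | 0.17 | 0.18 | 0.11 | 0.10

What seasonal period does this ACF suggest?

2

The largest autocorrelation is r_2 = 0.58, with a weaker echo at lag 4 (0.42); the remaining lags stay at or below 0.38.
The dominant spike at lag 2 indicates a seasonal period of 2.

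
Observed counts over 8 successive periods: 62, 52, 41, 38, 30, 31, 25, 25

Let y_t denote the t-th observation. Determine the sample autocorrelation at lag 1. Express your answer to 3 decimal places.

Mean ȳ = (62 + 52 + 41 + 38 + 30 + 31 + 25 + 25)/8 = 38.0000
Numerator Σ_{t=1}^{7}(y_t−ȳ)(y_{t+1}−ȳ) = 694.0000
Denominator Σ(y_t−ȳ)² = 1232.0000
r_1 = 694.0000 / 1232.0000 = 0.563

0.563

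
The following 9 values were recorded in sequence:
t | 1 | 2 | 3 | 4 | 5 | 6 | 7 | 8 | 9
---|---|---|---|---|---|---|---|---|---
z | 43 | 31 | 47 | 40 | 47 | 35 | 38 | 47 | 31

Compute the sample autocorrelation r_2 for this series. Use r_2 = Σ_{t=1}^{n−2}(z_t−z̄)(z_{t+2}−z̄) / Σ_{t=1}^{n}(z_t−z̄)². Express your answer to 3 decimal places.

0.115

Mean z̄ = (43 + 31 + 47 + 40 + 47 + 35 + 38 + 47 + 31)/9 = 39.8889
Σ(z_t−z̄)(z_{t+2}−z̄) = (22.1235) + (-0.9877) + (50.5679) + (-0.5432) + (-13.4321) + (-34.7654) + (16.7901) = 39.7531
Denominator Σ(z_t−z̄)² = 346.8889
r_2 = 39.7531 / 346.8889 = 0.115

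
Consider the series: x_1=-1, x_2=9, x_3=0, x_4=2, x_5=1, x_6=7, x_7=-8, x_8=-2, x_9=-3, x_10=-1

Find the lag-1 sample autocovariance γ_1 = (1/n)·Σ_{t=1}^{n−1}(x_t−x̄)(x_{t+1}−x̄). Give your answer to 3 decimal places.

Mean x̄ = (-1 + 9 + 0 + 2 + 1 + 7 − 8 − 2 − 3 − 1)/10 = 0.4000
Σ_{t=1}^{9}(x_t−x̄)(x_{t+1}−x̄) = -33.5600
γ_1 = -33.5600 / 10 = -3.356

-3.356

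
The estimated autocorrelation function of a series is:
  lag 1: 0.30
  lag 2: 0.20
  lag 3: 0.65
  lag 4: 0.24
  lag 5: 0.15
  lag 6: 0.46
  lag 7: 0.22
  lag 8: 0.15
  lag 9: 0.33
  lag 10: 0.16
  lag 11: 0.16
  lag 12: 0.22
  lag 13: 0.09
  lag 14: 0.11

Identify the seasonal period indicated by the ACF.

3

The largest autocorrelation is r_3 = 0.65, with weaker echoes at lags 6 (0.46) and 9 (0.33); the remaining lags stay at or below 0.30. The elevated value at lag 1 (0.30), dropping to 0.20 at lag 2, reflects decaying short-term dependence rather than seasonality.
The dominant spike at lag 3 indicates a seasonal period of 3.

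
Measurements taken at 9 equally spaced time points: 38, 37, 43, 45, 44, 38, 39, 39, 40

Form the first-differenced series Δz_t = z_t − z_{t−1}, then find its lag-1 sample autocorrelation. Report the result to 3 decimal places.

0.043

First differences Δz: -1, 6, 2, -1, -6, 1, 0, 1
Mean of differences = 0.2500
Numerator Σ(Δz_t−Δz̄)(Δz_{t+1}−Δz̄) = 3.4375
Denominator Σ(Δz_t−Δz̄)² = 79.5000
r_1(Δz) = 3.4375 / 79.5000 = 0.043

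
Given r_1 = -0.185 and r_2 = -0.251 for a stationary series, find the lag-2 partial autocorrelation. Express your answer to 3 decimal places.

-0.295

φ_{22} = (r_2 − r_1²) / (1 − r_1²)
r_1² = (-0.185)² = 0.034225
Numerator = -0.251 − 0.0342 = -0.2852; denominator = 1 − 0.0342 = 0.9658
φ_{22} = -0.2852 / 0.9658 = -0.295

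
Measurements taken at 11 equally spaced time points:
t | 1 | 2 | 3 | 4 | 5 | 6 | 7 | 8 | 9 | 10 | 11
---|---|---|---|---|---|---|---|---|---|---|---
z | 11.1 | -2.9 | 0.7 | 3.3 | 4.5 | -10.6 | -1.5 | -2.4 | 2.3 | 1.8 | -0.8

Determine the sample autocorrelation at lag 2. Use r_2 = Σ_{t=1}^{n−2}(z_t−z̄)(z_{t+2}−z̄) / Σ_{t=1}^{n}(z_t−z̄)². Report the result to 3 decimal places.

Mean z̄ = (11.1 − 2.9 + 0.7 + 3.3 + 4.5 − 10.6 − 1.5 − 2.4 + 2.3 + 1.8 − 0.8)/11 = 0.5000
Numerator Σ_{t=1}^{9}(z_t−z̄)(z_{t+2}−z̄) = -23.2000
Denominator Σ(z_t−z̄)² = 290.0400
r_2 = -23.2000 / 290.0400 = -0.080

-0.080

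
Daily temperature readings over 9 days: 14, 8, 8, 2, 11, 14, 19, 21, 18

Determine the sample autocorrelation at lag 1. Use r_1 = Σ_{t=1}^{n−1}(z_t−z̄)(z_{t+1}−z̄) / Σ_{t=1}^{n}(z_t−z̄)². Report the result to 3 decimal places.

0.621

Mean z̄ = (14 + 8 + 8 + 2 + 11 + 14 + 19 + 21 + 18)/9 = 12.7778
Numerator Σ_{t=1}^{8}(z_t−z̄)(z_{t+1}−z̄) = 187.1728
Denominator Σ(z_t−z̄)² = 301.5556
r_1 = 187.1728 / 301.5556 = 0.621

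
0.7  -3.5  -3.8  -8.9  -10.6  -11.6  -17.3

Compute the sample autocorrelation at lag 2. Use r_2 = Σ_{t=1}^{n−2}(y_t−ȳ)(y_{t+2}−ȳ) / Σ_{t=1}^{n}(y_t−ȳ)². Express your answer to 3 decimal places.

0.222

Mean ȳ = (0.7 − 3.5 − 3.8 − 8.9 − 10.6 − 11.6 − 17.3)/7 = -7.8571
Deviations from mean: 8.5571, 4.3571, 4.0571, -1.0429, -2.7429, -3.7429, -9.4429
Σ(y_t−ȳ)(y_{t+2}−ȳ) = (34.7176) + (-4.5439) + (-11.1282) + (3.9033) + (25.9004) = 48.8492
Denominator Σ(y_t−ȳ)² = 220.4571
r_2 = 48.8492 / 220.4571 = 0.222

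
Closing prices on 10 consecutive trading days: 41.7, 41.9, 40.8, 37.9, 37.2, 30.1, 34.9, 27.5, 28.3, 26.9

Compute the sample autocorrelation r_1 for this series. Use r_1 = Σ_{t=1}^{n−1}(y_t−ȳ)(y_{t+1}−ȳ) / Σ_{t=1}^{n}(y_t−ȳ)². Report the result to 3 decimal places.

0.619

Mean ȳ = (41.7 + 41.9 + 40.8 + 37.9 + 37.2 + 30.1 + 34.9 + 27.5 + 28.3 + 26.9)/10 = 34.7200
Numerator Σ_{t=1}^{9}(y_t−ȳ)(y_{t+1}−ȳ) = 203.9596
Denominator Σ(y_t−ȳ)² = 329.3760
r_1 = 203.9596 / 329.3760 = 0.619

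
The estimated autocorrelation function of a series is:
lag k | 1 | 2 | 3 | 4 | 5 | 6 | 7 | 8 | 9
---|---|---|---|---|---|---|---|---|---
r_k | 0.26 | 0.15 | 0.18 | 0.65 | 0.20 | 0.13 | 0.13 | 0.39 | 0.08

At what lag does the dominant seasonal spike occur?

4

The largest autocorrelation is r_4 = 0.65, with a weaker echo at lag 8 (0.39); the remaining lags stay at or below 0.26. The elevated value at lag 1 (0.26), dropping to 0.15 at lag 2, reflects decaying short-term dependence rather than seasonality.
The dominant spike at lag 4 indicates a seasonal period of 4.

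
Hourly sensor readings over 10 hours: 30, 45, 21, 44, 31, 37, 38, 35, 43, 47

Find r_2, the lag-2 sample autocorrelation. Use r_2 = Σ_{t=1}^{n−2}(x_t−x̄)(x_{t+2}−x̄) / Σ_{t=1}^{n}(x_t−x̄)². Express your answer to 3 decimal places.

Mean x̄ = (30 + 45 + 21 + 44 + 31 + 37 + 38 + 35 + 43 + 47)/10 = 37.1000
Numerator Σ_{t=1}^{8}(x_t−x̄)(x_{t+2}−x̄) = 245.5800
Denominator Σ(x_t−x̄)² = 594.9000
r_2 = 245.5800 / 594.9000 = 0.413

0.413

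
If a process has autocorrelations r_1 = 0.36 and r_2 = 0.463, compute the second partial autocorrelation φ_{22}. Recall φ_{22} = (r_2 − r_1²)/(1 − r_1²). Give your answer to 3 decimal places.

φ_{22} = (r_2 − r_1²) / (1 − r_1²)
r_1² = (0.36)² = 0.1296
Numerator = 0.463 − 0.1296 = 0.3334; denominator = 1 − 0.1296 = 0.8704
φ_{22} = 0.3334 / 0.8704 = 0.383

0.383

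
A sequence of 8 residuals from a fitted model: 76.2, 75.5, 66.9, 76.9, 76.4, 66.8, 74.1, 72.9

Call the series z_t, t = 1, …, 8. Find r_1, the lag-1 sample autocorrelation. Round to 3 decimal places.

Mean z̄ = (76.2 + 75.5 + 66.9 + 76.9 + 76.4 + 66.8 + 74.1 + 72.9)/8 = 73.2125
Numerator Σ_{t=1}^{7}(z_t−z̄)(z_{t+1}−z̄) = -45.5377
Denominator Σ(z_t−z̄)² = 119.7688
r_1 = -45.5377 / 119.7688 = -0.380

-0.380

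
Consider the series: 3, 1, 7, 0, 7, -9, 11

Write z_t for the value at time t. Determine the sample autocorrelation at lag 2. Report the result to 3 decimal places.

0.359

Mean z̄ = (3 + 1 + 7 + 0 + 7 − 9 + 11)/7 = 2.8571
Deviations from mean: 0.1429, -1.8571, 4.1429, -2.8571, 4.1429, -11.8571, 8.1429
Σ(z_t−z̄)(z_{t+2}−z̄) = (0.5918) + (5.3061) + (17.1633) + (33.8776) + (33.7347) = 90.6735
Denominator Σ(z_t−z̄)² = 252.8571
r_2 = 90.6735 / 252.8571 = 0.359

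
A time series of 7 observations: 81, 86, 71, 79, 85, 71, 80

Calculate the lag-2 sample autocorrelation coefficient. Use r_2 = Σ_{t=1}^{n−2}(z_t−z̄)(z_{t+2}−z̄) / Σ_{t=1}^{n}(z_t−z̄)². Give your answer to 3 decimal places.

Mean z̄ = (81 + 86 + 71 + 79 + 85 + 71 + 80)/7 = 79.0000
Deviations from mean: 2.0000, 7.0000, -8.0000, 0.0000, 6.0000, -8.0000, 1.0000
Σ(z_t−z̄)(z_{t+2}−z̄) = (-16.0000) + (0.0000) + (-48.0000) + (0.0000) + (6.0000) = -58.0000
Denominator Σ(z_t−z̄)² = 218.0000
r_2 = -58.0000 / 218.0000 = -0.266

-0.266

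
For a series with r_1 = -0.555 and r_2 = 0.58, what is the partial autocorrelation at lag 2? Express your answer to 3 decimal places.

φ_{22} = (r_2 − r_1²) / (1 − r_1²)
r_1² = (-0.555)² = 0.308025
Numerator = 0.58 − 0.3080 = 0.2720; denominator = 1 − 0.3080 = 0.6920
φ_{22} = 0.2720 / 0.6920 = 0.393

0.393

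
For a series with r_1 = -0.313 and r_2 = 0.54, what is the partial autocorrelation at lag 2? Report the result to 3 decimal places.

φ_{22} = (r_2 − r_1²) / (1 − r_1²)
r_1² = (-0.313)² = 0.097969
Numerator = 0.54 − 0.0980 = 0.4420; denominator = 1 − 0.0980 = 0.9020
φ_{22} = 0.4420 / 0.9020 = 0.490

0.490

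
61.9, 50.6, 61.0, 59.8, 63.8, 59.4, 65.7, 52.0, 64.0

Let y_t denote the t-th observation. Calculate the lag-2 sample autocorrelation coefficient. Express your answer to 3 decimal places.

Mean ȳ = (61.9 + 50.6 + 61.0 + 59.8 + 63.8 + 59.4 + 65.7 + 52.0 + 64.0)/9 = 59.8000
Σ(y_t−ȳ)(y_{t+2}−ȳ) = (2.5200) + (0.0000) + (4.8000) + (0.0000) + (23.6000) + (3.1200) + (24.7800) = 58.8200
Denominator Σ(y_t−ȳ)² = 219.9400
r_2 = 58.8200 / 219.9400 = 0.267

0.267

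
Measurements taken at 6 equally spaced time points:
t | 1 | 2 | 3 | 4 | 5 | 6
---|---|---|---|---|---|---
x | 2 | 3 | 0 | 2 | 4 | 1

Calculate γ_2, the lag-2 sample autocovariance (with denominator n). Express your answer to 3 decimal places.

-0.667

Mean x̄ = (2 + 3 + 0 + 2 + 4 + 1)/6 = 2.0000
Σ_{t=1}^{4}(x_t−x̄)(x_{t+2}−x̄) = -4.0000
γ_2 = -4.0000 / 6 = -0.667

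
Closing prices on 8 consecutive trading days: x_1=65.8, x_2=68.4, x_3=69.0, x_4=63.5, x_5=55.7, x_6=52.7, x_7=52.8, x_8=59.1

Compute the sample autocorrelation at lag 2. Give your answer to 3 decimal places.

0.166

Mean x̄ = (65.8 + 68.4 + 69.0 + 63.5 + 55.7 + 52.7 + 52.8 + 59.1)/8 = 60.8750
Deviations from mean: 4.9250, 7.5250, 8.1250, 2.6250, -5.1750, -8.1750, -8.0750, -1.7750
Numerator Σ_{t=1}^{6}(x_t−x̄)(x_{t+2}−x̄) = 52.5613
Denominator Σ(x_t−x̄)² = 315.7550
r_2 = 52.5613 / 315.7550 = 0.166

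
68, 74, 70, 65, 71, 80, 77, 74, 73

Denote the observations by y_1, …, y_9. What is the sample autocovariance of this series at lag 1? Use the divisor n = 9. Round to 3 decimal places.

5.521

Mean ȳ = (68 + 74 + 70 + 65 + 71 + 80 + 77 + 74 + 73)/9 = 72.4444
Σ_{t=1}^{8}(y_t−ȳ)(y_{t+1}−ȳ) = 49.6914
γ_1 = 49.6914 / 9 = 5.521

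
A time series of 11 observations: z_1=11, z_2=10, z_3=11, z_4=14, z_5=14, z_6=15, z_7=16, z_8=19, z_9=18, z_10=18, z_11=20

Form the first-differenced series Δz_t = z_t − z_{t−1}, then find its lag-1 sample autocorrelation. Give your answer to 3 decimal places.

-0.265

First differences Δz: -1, 1, 3, 0, 1, 1, 3, -1, 0, 2
Mean of differences = 0.9000
Numerator Σ(Δz_t−Δz̄)(Δz_{t+1}−Δz̄) = -5.0100
Denominator Σ(Δz_t−Δz̄)² = 18.9000
r_1(Δz) = -5.0100 / 18.9000 = -0.265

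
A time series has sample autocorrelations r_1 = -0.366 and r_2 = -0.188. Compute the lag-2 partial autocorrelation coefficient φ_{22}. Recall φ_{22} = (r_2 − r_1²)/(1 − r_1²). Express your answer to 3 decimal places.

φ_{22} = (r_2 − r_1²) / (1 − r_1²)
r_1² = (-0.366)² = 0.133956
Numerator = -0.188 − 0.1340 = -0.3220; denominator = 1 − 0.1340 = 0.8660
φ_{22} = -0.3220 / 0.8660 = -0.372

-0.372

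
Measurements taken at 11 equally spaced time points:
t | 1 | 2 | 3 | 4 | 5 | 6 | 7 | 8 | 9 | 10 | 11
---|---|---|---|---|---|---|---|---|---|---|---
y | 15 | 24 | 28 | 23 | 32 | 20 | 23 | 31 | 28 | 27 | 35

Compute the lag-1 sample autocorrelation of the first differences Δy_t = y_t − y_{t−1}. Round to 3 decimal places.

First differences Δy: 9, 4, -5, 9, -12, 3, 8, -3, -1, 8
Mean of differences = 2.0000
Numerator Σ(Δy_t−Δȳ)(Δy_{t+1}−Δȳ) = -188.0000
Denominator Σ(Δy_t−Δȳ)² = 454.0000
r_1(Δy) = -188.0000 / 454.0000 = -0.414

-0.414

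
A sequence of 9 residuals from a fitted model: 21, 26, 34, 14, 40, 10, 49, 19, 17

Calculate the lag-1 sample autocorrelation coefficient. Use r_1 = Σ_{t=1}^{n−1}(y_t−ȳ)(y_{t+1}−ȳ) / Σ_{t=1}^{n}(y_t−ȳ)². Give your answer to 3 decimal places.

-0.708

Mean ȳ = (21 + 26 + 34 + 14 + 40 + 10 + 49 + 19 + 17)/9 = 25.5556
Numerator Σ_{t=1}^{8}(y_t−ȳ)(y_{t+1}−ȳ) = -949.7531
Denominator Σ(y_t−ȳ)² = 1342.2222
r_1 = -949.7531 / 1342.2222 = -0.708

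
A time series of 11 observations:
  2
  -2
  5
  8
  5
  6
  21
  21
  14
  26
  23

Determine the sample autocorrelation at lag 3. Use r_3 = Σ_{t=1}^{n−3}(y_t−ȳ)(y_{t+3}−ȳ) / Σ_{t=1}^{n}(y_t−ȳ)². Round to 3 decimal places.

0.317

Mean ȳ = (2 − 2 + 5 + 8 + 5 + 6 + 21 + 21 + 14 + 26 + 23)/11 = 11.7273
Numerator Σ_{t=1}^{8}(y_t−ȳ)(y_{t+3}−ȳ) = 294.0496
Denominator Σ(y_t−ȳ)² = 928.1818
r_3 = 294.0496 / 928.1818 = 0.317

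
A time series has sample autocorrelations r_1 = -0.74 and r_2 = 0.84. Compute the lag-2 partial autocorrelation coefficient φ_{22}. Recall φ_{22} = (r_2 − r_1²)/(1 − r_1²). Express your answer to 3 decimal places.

0.646

φ_{22} = (r_2 − r_1²) / (1 − r_1²)
r_1² = (-0.74)² = 0.5476
Numerator = 0.84 − 0.5476 = 0.2924; denominator = 1 − 0.5476 = 0.4524
φ_{22} = 0.2924 / 0.4524 = 0.646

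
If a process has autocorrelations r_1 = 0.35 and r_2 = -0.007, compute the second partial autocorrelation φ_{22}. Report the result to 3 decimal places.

-0.148

φ_{22} = (r_2 − r_1²) / (1 − r_1²)
r_1² = (0.35)² = 0.1225
Numerator = -0.007 − 0.1225 = -0.1295; denominator = 1 − 0.1225 = 0.8775
φ_{22} = -0.1295 / 0.8775 = -0.148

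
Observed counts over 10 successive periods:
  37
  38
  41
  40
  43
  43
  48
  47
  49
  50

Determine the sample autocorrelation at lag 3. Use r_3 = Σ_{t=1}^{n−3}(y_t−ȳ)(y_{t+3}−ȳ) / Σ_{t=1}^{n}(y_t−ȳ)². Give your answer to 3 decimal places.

0.182

Mean ȳ = (37 + 38 + 41 + 40 + 43 + 43 + 48 + 47 + 49 + 50)/10 = 43.6000
Σ(y_t−ȳ)(y_{t+3}−ȳ) = (23.7600) + (3.3600) + (1.5600) + (-15.8400) + (-2.0400) + (-3.2400) + (28.1600) = 35.7200
Denominator Σ(y_t−ȳ)² = 196.4000
r_3 = 35.7200 / 196.4000 = 0.182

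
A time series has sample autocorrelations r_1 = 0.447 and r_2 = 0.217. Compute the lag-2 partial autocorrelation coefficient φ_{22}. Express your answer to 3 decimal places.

φ_{22} = (r_2 − r_1²) / (1 − r_1²)
r_1² = (0.447)² = 0.199809
Numerator = 0.217 − 0.1998 = 0.0172; denominator = 1 − 0.1998 = 0.8002
φ_{22} = 0.0172 / 0.8002 = 0.021

0.021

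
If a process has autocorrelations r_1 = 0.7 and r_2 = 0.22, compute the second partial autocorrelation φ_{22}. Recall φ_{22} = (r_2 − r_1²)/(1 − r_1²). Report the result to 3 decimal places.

-0.529

φ_{22} = (r_2 − r_1²) / (1 − r_1²)
r_1² = (0.7)² = 0.49
Numerator = 0.22 − 0.4900 = -0.2700; denominator = 1 − 0.4900 = 0.5100
φ_{22} = -0.2700 / 0.5100 = -0.529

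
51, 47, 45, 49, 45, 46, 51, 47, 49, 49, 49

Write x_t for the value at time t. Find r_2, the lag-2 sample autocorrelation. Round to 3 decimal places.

-0.152

Mean x̄ = (51 + 47 + 45 + 49 + 45 + 46 + 51 + 47 + 49 + 49 + 49)/11 = 48.0000
Numerator Σ_{t=1}^{9}(x_t−x̄)(x_{t+2}−x̄) = -7.0000
Denominator Σ(x_t−x̄)² = 46.0000
r_2 = -7.0000 / 46.0000 = -0.152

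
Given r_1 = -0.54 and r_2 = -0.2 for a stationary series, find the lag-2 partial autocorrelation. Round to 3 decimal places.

-0.694

φ_{22} = (r_2 − r_1²) / (1 − r_1²)
r_1² = (-0.54)² = 0.2916
Numerator = -0.2 − 0.2916 = -0.4916; denominator = 1 − 0.2916 = 0.7084
φ_{22} = -0.4916 / 0.7084 = -0.694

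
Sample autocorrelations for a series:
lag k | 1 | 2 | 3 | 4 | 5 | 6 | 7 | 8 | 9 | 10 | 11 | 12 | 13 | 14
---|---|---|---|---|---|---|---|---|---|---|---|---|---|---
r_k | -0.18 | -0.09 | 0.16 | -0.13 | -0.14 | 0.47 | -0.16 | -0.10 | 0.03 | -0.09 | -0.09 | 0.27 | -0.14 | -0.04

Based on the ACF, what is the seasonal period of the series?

6

The largest autocorrelation is r_6 = 0.47, with a weaker echo at lag 12 (0.27); the remaining lags stay at or below 0.16.
The dominant spike at lag 6 indicates a seasonal period of 6.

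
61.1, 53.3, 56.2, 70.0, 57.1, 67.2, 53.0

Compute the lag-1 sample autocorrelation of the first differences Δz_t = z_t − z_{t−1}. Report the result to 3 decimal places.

-0.581

First differences Δz: -7.8, 2.9, 13.8, -12.9, 10.1, -14.2
Mean of differences = -1.3500
Numerator Σ(Δz_t−Δz̄)(Δz_{t+1}−Δz̄) = -417.3875
Denominator Σ(Δz_t−Δz̄)² = 718.8150
r_1(Δz) = -417.3875 / 718.8150 = -0.581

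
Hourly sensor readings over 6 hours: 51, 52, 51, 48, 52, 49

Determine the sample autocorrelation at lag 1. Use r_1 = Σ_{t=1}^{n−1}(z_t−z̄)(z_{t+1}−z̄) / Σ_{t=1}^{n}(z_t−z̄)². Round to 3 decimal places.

-0.426

Mean z̄ = (51 + 52 + 51 + 48 + 52 + 49)/6 = 50.5000
Deviations from mean: 0.5000, 1.5000, 0.5000, -2.5000, 1.5000, -1.5000
Σ(z_t−z̄)(z_{t+1}−z̄) = (0.7500) + (0.7500) + (-1.2500) + (-3.7500) + (-2.2500) = -5.7500
Denominator Σ(z_t−z̄)² = 13.5000
r_1 = -5.7500 / 13.5000 = -0.426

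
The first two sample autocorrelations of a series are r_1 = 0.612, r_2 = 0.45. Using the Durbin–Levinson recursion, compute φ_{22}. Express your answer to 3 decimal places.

φ_{22} = (r_2 − r_1²) / (1 − r_1²)
r_1² = (0.612)² = 0.374544
Numerator = 0.45 − 0.3745 = 0.0755; denominator = 1 − 0.3745 = 0.6255
φ_{22} = 0.0755 / 0.6255 = 0.121

0.121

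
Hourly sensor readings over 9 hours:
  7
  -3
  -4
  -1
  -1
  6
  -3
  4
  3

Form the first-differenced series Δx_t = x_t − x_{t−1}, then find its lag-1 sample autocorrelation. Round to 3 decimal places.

-0.426

First differences Δx: -10, -1, 3, 0, 7, -9, 7, -1
Mean of differences = -0.5000
Numerator Σ(Δx_t−Δx̄)(Δx_{t+1}−Δx̄) = -122.7500
Denominator Σ(Δx_t−Δx̄)² = 288.0000
r_1(Δx) = -122.7500 / 288.0000 = -0.426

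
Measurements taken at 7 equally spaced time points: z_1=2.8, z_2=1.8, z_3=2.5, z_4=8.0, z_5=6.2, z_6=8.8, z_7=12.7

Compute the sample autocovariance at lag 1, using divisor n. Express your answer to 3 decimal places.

Mean z̄ = (2.8 + 1.8 + 2.5 + 8.0 + 6.2 + 8.8 + 12.7)/7 = 6.1143
Deviations: -3.3143, -4.3143, -3.6143, 1.8857, 0.0857, 2.6857, 6.5857
Σ_{t=1}^{6}(z_t−z̄)(z_{t+1}−z̄) = 41.1555
γ_1 = 41.1555 / 7 = 5.879

5.879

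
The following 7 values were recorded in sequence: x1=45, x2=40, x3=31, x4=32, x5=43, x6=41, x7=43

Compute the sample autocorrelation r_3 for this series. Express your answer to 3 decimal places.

Mean x̄ = (45 + 40 + 31 + 32 + 43 + 41 + 43)/7 = 39.2857
Deviations from mean: 5.7143, 0.7143, -8.2857, -7.2857, 3.7143, 1.7143, 3.7143
Σ(x_t−x̄)(x_{t+3}−x̄) = (-41.6327) + (2.6531) + (-14.2041) + (-27.0612) = -80.2449
Denominator Σ(x_t−x̄)² = 185.4286
r_3 = -80.2449 / 185.4286 = -0.433

-0.433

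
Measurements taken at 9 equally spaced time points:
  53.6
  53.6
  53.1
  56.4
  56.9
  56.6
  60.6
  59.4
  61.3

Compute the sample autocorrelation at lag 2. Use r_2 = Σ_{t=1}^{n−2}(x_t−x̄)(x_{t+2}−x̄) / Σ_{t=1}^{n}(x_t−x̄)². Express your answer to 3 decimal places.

0.393

Mean x̄ = (53.6 + 53.6 + 53.1 + 56.4 + 56.9 + 56.6 + 60.6 + 59.4 + 61.3)/9 = 56.8333
Numerator Σ_{t=1}^{7}(x_t−x̄)(x_{t+2}−x̄) = 29.8011
Denominator Σ(x_t−x̄)² = 75.8200
r_2 = 29.8011 / 75.8200 = 0.393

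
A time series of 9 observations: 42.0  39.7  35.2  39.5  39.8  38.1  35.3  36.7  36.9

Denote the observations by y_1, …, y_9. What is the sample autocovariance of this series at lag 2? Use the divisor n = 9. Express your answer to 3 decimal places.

-1.702

Mean ȳ = (42.0 + 39.7 + 35.2 + 39.5 + 39.8 + 38.1 + 35.3 + 36.7 + 36.9)/9 = 38.1333
Σ_{t=1}^{7}(y_t−ȳ)(y_{t+2}−ȳ) = -15.3156
γ_2 = -15.3156 / 9 = -1.702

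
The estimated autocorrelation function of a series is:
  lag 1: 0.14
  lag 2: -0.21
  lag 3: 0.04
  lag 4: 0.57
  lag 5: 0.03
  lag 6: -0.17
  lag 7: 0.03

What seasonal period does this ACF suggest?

The largest autocorrelation is r_4 = 0.57; the remaining lags stay at or below 0.14.
The dominant spike at lag 4 indicates a seasonal period of 4.

4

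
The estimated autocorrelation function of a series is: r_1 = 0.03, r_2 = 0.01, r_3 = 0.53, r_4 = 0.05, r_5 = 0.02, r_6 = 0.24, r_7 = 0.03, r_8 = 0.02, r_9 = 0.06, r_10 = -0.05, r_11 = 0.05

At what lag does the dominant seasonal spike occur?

3

The largest autocorrelation is r_3 = 0.53, with a weaker echo at lag 6 (0.24); the remaining lags stay at or below 0.06.
The dominant spike at lag 3 indicates a seasonal period of 3.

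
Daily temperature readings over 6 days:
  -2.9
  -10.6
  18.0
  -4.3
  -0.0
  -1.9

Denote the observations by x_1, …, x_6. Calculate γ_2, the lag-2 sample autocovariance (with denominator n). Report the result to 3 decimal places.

0.879

Mean x̄ = (-2.9 − 10.6 + 18.0 − 4.3 − 0.0 − 1.9)/6 = -0.2833
Deviations: -2.6167, -10.3167, 18.2833, -4.0167, 0.2833, -1.6167
Σ_{t=1}^{4}(x_t−x̄)(x_{t+2}−x̄) = 5.2711
γ_2 = 5.2711 / 6 = 0.879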